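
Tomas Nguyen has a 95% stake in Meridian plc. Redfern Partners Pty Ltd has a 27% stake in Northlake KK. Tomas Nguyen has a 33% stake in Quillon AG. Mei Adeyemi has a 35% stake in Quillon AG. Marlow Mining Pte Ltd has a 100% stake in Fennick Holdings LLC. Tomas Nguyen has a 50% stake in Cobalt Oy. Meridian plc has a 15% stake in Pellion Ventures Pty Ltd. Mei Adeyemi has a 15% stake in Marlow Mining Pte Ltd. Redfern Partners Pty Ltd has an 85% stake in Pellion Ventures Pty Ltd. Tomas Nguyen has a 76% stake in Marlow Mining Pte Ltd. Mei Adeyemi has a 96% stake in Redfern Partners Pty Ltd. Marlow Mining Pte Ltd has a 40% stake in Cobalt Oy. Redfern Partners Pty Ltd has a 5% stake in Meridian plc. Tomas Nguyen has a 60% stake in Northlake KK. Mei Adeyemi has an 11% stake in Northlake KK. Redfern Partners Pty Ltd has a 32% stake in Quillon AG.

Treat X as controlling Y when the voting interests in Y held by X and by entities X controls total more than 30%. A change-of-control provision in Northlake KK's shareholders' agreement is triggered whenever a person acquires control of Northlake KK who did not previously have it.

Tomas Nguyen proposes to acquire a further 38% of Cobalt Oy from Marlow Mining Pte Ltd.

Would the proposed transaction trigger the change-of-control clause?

No

The purchase adds only to Tomas's holdings (Marlow's stake shrinks), so Tomas is the only person who could newly come to control Northlake.
Tomas holds 60% of Northlake, so Tomas controls Northlake.
So Tomas already controls Northlake before the transaction.
After the purchase, Tomas's direct stake in Cobalt rises to 50% + 38% = 88%, and Marlow's stake falls to 2%.
Tomas controlled Northlake already, so this is not a new person acquiring control; every other person's position is unchanged or reduced.
No new person acquires control, so the clause is not triggered.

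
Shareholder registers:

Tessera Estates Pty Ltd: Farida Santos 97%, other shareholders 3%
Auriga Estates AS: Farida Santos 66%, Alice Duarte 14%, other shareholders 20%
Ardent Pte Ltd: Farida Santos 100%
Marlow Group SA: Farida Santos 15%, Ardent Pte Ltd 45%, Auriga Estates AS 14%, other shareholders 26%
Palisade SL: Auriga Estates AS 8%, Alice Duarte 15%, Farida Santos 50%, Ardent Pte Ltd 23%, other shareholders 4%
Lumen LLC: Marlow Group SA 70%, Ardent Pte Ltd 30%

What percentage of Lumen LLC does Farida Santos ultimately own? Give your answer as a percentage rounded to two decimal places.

Farida reaches Lumen along 4 paths.
Via Marlow: 15% × 70% = 10.5%.
Via Ardent → Marlow: 100% × 45% × 70% = 31.5%.
Via Auriga → Marlow: 66% × 14% × 70% = 6.468%.
Via Ardent: 100% × 30% = 30%.
Total: 10.5% + 31.5% + 6.468% + 30% = 78.468%.
Rounded: 78.47%.

78.47%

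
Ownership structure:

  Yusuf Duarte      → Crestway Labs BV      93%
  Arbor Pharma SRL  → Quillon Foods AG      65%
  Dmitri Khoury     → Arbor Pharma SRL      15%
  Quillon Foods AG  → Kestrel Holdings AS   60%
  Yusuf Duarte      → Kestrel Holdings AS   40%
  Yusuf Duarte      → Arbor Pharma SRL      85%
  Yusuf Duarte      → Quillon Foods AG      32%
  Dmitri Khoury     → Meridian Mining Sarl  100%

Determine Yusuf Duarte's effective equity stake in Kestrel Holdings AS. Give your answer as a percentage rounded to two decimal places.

92.35%

Yusuf reaches Kestrel along 3 paths.
Direct stake: 40% = 40%.
Via Quillon: 32% × 60% = 19.2%.
Via Arbor → Quillon: 85% × 65% × 60% = 33.15%.
Total: 40% + 19.2% + 33.15% = 92.35%.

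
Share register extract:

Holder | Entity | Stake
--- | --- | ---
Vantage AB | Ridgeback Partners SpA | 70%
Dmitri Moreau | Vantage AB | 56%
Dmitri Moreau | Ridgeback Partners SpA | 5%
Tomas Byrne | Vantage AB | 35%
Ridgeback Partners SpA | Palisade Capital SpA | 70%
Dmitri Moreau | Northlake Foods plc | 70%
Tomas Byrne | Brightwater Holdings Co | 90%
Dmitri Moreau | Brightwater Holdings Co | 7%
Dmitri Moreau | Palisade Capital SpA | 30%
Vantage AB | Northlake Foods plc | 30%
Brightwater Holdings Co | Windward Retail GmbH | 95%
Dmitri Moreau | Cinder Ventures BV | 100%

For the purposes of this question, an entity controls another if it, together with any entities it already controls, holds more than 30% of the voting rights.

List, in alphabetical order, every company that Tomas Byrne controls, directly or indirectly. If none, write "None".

Brightwater Holdings Co, Palisade Capital SpA, Ridgeback Partners SpA, Vantage AB, Windward Retail GmbH

Tomas holds 35% of Vantage, so Tomas controls Vantage.
Vantage holds 70% of Ridgeback, so Tomas controls Ridgeback.
Ridgeback holds 70% of Palisade, so Tomas controls Palisade.
Tomas holds 90% of Brightwater, so Tomas controls Brightwater.
Brightwater holds 95% of Windward, so Tomas controls Windward.
No other company's threshold is met.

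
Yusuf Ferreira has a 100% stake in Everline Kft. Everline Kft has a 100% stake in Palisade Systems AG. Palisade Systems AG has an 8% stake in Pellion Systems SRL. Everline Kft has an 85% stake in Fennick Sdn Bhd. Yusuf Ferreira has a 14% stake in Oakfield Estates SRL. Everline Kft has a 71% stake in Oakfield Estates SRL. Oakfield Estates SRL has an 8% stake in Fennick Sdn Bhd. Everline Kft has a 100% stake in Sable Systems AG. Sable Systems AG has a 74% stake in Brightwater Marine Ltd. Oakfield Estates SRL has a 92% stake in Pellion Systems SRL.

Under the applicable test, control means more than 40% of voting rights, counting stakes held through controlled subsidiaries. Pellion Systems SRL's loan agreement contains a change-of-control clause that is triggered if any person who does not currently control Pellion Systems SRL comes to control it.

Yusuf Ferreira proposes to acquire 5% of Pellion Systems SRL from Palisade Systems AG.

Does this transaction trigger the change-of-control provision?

The purchase adds only to Yusuf's holdings (Palisade's stake shrinks), so Yusuf is the only person who could newly come to control Pellion.
Yusuf holds 100% of Everline, so Yusuf controls Everline.
Everline holds 100% of Palisade, so Yusuf controls Palisade.
Everline and Yusuf together hold 71% + 14% = 85% of Oakfield, so Yusuf controls Oakfield.
Oakfield and Palisade together hold 92% + 8% = 100% of Pellion, so Yusuf controls Pellion.
So Yusuf already controls Pellion before the transaction.
After the purchase, Yusuf holds 5% of Pellion directly, and Palisade's stake falls to 3%.
Yusuf controlled Pellion already, so this is not a new person acquiring control; every other person's position is unchanged or reduced.
No new person acquires control, so the clause is not triggered.

No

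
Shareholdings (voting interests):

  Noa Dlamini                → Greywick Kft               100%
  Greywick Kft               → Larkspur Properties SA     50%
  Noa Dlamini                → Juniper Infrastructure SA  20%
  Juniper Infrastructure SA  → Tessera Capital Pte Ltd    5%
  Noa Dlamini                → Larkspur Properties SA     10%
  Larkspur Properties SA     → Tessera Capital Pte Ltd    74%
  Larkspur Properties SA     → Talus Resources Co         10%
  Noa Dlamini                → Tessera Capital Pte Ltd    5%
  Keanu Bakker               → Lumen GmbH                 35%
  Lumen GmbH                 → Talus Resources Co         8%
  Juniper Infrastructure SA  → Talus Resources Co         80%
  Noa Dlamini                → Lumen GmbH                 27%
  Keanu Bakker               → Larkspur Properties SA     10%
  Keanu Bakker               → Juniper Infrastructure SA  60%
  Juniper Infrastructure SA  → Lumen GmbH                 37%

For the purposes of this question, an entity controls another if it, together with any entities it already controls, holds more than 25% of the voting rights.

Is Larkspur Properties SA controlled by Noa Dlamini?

Noa holds 100% of Greywick, so Noa controls Greywick.
Noa and Greywick together hold 10% + 50% = 60% of Larkspur, so Noa controls Larkspur.

Yes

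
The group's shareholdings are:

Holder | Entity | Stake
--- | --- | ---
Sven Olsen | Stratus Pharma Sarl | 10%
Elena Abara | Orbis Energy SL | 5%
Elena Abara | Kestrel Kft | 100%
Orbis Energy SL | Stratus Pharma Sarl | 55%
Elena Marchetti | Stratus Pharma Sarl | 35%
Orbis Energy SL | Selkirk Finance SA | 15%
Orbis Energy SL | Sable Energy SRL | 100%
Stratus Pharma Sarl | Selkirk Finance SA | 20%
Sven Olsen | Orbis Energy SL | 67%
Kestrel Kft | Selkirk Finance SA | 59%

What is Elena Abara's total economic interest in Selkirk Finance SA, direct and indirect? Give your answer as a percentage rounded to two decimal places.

60.30%

Elena Abara reaches Selkirk along 3 paths.
Via Kestrel: 100% × 59% = 59%.
Via Orbis → Stratus: 5% × 55% × 20% = 0.55%.
Via Orbis: 5% × 15% = 0.75%.
Total: 59% + 0.55% + 0.75% = 60.3%.
Rounded: 60.30%.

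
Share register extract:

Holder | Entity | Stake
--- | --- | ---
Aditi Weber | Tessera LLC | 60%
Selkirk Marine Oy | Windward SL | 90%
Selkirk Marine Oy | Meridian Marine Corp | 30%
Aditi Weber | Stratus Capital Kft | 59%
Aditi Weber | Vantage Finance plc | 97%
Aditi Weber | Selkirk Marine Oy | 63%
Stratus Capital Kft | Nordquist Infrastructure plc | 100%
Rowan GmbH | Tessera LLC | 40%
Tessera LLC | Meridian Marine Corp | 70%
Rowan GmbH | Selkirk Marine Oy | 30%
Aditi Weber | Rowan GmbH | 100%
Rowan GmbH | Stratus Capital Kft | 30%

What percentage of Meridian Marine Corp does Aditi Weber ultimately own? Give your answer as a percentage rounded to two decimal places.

97.90%

Aditi reaches Meridian along 4 paths.
Via Rowan → Selkirk: 100% × 30% × 30% = 9%.
Via Selkirk: 63% × 30% = 18.9%.
Via Rowan → Tessera: 100% × 40% × 70% = 28%.
Via Tessera: 60% × 70% = 42%.
Total: 9% + 18.9% + 28% + 42% = 97.9%.
Rounded: 97.90%.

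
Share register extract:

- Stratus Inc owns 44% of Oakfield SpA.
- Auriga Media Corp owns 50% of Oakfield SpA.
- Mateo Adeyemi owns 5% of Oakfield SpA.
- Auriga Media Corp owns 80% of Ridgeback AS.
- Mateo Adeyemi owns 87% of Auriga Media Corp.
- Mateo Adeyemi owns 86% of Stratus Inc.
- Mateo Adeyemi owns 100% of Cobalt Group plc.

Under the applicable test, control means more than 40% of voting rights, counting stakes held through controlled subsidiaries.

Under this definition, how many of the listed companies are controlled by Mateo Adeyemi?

Mateo holds 87% of Auriga, so Mateo controls Auriga.
Mateo holds 100% of Cobalt, so Mateo controls Cobalt.
Mateo holds 86% of Stratus, so Mateo controls Stratus.
Auriga and Stratus and Mateo together hold 50% + 44% + 5% = 99% of Oakfield, so Mateo controls Oakfield.
Auriga holds 80% of Ridgeback, so Mateo controls Ridgeback.
Mateo controls 5 companies.

5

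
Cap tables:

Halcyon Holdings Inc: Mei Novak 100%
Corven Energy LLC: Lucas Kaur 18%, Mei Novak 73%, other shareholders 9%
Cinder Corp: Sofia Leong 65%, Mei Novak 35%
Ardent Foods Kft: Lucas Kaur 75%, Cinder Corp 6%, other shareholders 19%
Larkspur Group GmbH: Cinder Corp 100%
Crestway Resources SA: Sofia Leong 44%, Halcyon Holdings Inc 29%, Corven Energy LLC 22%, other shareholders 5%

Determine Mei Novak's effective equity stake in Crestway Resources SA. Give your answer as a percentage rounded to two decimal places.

Mei reaches Crestway along 2 paths.
Via Halcyon: 100% × 29% = 29%.
Via Corven: 73% × 22% = 16.06%.
Total: 29% + 16.06% = 45.06%.

45.06%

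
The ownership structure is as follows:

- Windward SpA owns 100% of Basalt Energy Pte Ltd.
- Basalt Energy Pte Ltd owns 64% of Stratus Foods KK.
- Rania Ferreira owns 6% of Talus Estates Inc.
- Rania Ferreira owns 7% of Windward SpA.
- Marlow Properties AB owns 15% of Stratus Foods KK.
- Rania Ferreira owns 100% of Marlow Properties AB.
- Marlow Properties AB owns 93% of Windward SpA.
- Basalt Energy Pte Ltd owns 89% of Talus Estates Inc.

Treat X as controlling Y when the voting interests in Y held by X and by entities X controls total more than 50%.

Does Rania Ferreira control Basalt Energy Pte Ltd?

Rania holds 100% of Marlow, so Rania controls Marlow.
Rania and Marlow together hold 7% + 93% = 100% of Windward, so Rania controls Windward.
Windward holds 100% of Basalt, so Rania controls Basalt.

Yes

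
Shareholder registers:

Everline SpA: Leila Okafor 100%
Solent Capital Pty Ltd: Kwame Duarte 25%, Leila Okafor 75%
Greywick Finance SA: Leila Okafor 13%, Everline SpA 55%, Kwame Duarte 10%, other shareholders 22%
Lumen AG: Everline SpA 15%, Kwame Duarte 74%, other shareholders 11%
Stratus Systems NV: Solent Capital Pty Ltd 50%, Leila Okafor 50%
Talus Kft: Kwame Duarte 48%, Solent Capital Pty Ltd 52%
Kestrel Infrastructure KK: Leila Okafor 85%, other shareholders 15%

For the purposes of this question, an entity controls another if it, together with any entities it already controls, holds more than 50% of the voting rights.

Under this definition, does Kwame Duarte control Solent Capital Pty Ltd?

No

Kwame holds 74% of Lumen, so Kwame controls Lumen.
In Solent, Kwame's side holds only 25%, not > 50%.
So Kwame does not control Solent.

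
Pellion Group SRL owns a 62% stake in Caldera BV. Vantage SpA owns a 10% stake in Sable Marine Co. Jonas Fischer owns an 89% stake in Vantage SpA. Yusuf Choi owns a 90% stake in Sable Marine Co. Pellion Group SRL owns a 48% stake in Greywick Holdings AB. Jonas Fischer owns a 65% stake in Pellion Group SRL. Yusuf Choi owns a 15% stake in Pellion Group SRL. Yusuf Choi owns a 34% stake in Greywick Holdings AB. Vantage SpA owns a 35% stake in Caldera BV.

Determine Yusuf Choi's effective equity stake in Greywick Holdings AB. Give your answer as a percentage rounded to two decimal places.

Yusuf reaches Greywick along 2 paths.
Direct stake: 34% = 34%.
Via Pellion: 15% × 48% = 7.2%.
Total: 34% + 7.2% = 41.2%.
Rounded: 41.20%.

41.20%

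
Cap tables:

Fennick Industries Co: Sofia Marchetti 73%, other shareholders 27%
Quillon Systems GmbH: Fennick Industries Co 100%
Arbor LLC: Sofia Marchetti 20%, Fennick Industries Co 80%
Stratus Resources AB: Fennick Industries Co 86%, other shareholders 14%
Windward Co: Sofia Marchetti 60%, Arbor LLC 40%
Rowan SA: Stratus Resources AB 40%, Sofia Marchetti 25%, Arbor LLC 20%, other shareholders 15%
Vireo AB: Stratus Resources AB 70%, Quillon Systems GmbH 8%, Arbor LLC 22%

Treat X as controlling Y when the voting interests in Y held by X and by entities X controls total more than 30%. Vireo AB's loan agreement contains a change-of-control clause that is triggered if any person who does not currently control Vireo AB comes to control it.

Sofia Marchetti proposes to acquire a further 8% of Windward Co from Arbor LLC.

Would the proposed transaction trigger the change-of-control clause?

The purchase adds only to Sofia's holdings (Arbor's stake shrinks), so Sofia is the only person who could newly come to control Vireo.
Sofia holds 73% of Fennick, so Sofia controls Fennick.
Fennick holds 86% of Stratus, so Sofia controls Stratus.
Sofia and Fennick together hold 20% + 80% = 100% of Arbor, so Sofia controls Arbor.
Fennick holds 100% of Quillon, so Sofia controls Quillon.
Stratus and Quillon and Arbor together hold 70% + 8% + 22% = 100% of Vireo, so Sofia controls Vireo.
So Sofia already controls Vireo before the transaction.
After the purchase, Sofia's direct stake in Windward rises to 60% + 8% = 68%, and Arbor's stake falls to 32%.
Sofia controlled Vireo already, so this is not a new person acquiring control; every other person's position is unchanged or reduced.
No new person acquires control, so the clause is not triggered.

No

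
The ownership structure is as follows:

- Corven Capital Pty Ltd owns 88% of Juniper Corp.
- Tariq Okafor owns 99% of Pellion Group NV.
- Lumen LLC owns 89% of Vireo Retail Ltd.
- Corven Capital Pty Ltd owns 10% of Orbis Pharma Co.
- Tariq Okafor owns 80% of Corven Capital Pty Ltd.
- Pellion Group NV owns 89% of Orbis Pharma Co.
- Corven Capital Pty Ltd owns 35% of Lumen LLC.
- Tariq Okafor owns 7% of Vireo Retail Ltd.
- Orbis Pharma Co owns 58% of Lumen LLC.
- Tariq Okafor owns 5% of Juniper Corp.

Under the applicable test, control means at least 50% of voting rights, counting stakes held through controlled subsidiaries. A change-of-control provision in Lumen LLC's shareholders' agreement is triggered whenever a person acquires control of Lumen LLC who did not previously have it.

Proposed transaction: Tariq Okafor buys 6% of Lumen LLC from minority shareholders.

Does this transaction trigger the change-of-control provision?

No

The purchase changes only Tariq's holdings, so Tariq is the only person who could newly come to control Lumen.
Tariq holds 80% of Corven, so Tariq controls Corven.
Tariq holds 99% of Pellion, so Tariq controls Pellion.
Pellion and Corven together hold 89% + 10% = 99% of Orbis, so Tariq controls Orbis.
Orbis and Corven together hold 58% + 35% = 93% of Lumen, so Tariq controls Lumen.
So Tariq already controls Lumen before the transaction.
After the purchase, Tariq holds 6% of Lumen directly.
Tariq controlled Lumen already, so this is not a new person acquiring control; every other person's position is unchanged or reduced.
No new person acquires control, so the clause is not triggered.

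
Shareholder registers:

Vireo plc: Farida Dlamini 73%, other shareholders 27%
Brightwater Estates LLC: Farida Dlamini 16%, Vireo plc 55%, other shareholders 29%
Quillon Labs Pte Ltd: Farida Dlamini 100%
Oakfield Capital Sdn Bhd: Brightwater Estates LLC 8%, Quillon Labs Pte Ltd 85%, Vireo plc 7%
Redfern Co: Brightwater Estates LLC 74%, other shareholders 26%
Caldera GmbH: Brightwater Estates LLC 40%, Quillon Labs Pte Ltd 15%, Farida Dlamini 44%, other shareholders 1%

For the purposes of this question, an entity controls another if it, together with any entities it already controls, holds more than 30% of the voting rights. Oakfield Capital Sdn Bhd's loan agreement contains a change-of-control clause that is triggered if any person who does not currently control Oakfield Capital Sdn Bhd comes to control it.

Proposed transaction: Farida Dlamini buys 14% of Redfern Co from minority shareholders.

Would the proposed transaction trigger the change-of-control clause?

The purchase changes only Farida's holdings, so Farida is the only person who could newly come to control Oakfield.
Farida holds 73% of Vireo, so Farida controls Vireo.
Farida and Vireo together hold 16% + 55% = 71% of Brightwater, so Farida controls Brightwater.
Farida holds 100% of Quillon, so Farida controls Quillon.
Brightwater and Quillon and Vireo together hold 8% + 85% + 7% = 100% of Oakfield, so Farida controls Oakfield.
So Farida already controls Oakfield before the transaction.
After the purchase, Farida holds 14% of Redfern directly.
Farida controlled Oakfield already, so this is not a new person acquiring control; every other person's position is unchanged or reduced.
No new person acquires control, so the clause is not triggered.

No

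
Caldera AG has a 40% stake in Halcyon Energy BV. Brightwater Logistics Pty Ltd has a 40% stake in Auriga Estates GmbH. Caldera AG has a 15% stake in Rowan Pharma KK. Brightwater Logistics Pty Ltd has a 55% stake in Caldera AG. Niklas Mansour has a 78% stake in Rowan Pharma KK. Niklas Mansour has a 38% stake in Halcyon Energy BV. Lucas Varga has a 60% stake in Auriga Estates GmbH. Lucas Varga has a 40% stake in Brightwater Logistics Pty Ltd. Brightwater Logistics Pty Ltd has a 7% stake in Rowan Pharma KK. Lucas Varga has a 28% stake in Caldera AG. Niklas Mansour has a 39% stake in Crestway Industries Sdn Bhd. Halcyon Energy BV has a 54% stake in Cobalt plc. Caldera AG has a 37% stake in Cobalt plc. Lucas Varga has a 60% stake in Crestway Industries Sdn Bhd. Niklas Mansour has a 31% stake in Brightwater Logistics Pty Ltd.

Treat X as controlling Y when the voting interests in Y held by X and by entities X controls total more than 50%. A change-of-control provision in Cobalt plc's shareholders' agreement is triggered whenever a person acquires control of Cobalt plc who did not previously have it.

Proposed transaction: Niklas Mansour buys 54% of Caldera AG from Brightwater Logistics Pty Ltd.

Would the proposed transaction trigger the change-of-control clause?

The purchase adds only to Niklas's holdings (Brightwater's stake shrinks), so Niklas is the only person who could newly come to control Cobalt.
Niklas holds 78% of Rowan, so Niklas controls Rowan.
Neither Niklas nor any entity Niklas controls holds any voting interest in Cobalt.
So before the transaction, Niklas does not control Cobalt.
After the purchase, Niklas holds 54% of Caldera directly, and Brightwater's stake falls to 1%.
Niklas holds 54% of Caldera, so Niklas controls Caldera.
Niklas and Caldera together hold 38% + 40% = 78% of Halcyon, so Niklas controls Halcyon.
Caldera and Halcyon together hold 37% + 54% = 91% of Cobalt, so Niklas controls Cobalt.
Niklas did not control Cobalt before and does after, so the clause is triggered.

Yes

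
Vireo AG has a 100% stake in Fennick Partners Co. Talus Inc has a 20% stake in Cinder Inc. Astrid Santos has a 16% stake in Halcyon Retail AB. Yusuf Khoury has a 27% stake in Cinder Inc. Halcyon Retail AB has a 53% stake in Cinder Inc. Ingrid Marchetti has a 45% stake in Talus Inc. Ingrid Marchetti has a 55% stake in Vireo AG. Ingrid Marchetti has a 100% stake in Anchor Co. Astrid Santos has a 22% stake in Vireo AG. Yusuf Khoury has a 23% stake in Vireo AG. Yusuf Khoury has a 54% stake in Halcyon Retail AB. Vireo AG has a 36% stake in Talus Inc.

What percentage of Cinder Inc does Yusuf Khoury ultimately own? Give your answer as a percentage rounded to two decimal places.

57.28%

Yusuf reaches Cinder along 3 paths.
Via Halcyon: 54% × 53% = 28.62%.
Direct stake: 27% = 27%.
Via Vireo → Talus: 23% × 36% × 20% = 1.656%.
Total: 28.62% + 27% + 1.656% = 57.276%.
Rounded: 57.28%.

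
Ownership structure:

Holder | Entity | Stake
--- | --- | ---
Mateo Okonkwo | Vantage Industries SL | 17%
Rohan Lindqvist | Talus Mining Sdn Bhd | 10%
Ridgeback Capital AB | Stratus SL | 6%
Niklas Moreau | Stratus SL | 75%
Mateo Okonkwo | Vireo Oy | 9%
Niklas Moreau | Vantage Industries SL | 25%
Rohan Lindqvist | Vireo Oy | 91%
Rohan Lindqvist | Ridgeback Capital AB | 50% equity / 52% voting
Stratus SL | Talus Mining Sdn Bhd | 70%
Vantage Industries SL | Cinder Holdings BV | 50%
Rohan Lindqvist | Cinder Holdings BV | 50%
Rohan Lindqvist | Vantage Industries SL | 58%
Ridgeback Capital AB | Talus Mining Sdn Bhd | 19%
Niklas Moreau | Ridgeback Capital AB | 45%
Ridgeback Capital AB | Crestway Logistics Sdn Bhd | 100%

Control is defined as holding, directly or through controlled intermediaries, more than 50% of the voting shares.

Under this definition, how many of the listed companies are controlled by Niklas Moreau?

2

Niklas holds 75% of Stratus, so Niklas controls Stratus.
Stratus holds 70% of Talus, so Niklas controls Talus.
No other company's threshold is met.
Niklas controls 2 companies.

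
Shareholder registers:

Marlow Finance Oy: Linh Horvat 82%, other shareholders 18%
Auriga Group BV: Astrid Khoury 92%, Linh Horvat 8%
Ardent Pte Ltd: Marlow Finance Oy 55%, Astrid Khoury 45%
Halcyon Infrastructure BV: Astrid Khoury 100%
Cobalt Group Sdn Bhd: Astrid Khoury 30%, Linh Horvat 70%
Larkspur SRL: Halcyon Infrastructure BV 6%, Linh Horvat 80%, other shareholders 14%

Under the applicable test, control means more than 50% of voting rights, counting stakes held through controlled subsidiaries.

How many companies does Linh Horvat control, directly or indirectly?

4

Linh holds 82% of Marlow, so Linh controls Marlow.
Marlow holds 55% of Ardent, so Linh controls Ardent.
Linh holds 70% of Cobalt, so Linh controls Cobalt.
Linh holds 80% of Larkspur, so Linh controls Larkspur.
No other company's threshold is met.
Linh controls 4 companies.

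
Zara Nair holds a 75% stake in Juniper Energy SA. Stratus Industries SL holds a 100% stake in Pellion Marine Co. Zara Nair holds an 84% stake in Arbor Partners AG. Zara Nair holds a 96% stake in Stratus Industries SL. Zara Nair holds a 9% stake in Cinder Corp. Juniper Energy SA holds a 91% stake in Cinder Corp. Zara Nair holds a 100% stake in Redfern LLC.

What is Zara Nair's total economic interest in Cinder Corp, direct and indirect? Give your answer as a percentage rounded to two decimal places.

77.25%

Zara reaches Cinder along 2 paths.
Via Juniper: 75% × 91% = 68.25%.
Direct stake: 9% = 9%.
Total: 68.25% + 9% = 77.25%.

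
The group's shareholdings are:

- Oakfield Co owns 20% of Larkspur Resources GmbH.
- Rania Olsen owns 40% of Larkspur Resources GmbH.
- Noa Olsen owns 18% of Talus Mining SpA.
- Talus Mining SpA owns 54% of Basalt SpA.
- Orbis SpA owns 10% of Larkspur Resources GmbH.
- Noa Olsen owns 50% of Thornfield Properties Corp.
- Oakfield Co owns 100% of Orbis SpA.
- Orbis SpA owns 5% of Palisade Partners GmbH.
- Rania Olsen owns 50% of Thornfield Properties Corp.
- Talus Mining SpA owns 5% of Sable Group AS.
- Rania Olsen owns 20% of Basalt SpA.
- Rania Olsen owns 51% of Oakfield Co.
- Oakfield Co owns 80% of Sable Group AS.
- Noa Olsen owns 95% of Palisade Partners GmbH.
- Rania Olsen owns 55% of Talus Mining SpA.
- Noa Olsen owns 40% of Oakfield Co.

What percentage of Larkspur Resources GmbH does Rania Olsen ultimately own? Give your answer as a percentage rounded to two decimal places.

Rania reaches Larkspur along 3 paths.
Via Oakfield: 51% × 20% = 10.2%.
Direct stake: 40% = 40%.
Via Oakfield → Orbis: 51% × 100% × 10% = 5.1%.
Total: 10.2% + 40% + 5.1% = 55.3%.
Rounded: 55.30%.

55.30%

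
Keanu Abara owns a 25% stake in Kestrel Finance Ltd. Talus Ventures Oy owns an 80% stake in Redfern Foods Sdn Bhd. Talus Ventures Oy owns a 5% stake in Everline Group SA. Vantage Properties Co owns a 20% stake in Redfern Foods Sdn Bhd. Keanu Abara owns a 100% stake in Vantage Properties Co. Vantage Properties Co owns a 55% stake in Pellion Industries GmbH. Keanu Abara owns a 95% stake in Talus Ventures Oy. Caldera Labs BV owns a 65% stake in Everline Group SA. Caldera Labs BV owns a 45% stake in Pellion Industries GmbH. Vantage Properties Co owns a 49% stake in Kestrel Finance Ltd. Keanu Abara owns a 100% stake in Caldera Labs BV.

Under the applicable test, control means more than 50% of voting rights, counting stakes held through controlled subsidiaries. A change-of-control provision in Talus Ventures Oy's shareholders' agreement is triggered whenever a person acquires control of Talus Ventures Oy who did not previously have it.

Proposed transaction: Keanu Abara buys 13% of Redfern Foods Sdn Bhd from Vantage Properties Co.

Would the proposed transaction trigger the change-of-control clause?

The purchase adds only to Keanu's holdings (Vantage's stake shrinks), so Keanu is the only person who could newly come to control Talus.
Keanu holds 95% of Talus, so Keanu controls Talus.
So Keanu already controls Talus before the transaction.
After the purchase, Keanu holds 13% of Redfern directly, and Vantage's stake falls to 7%.
Keanu controlled Talus already, so this is not a new person acquiring control; every other person's position is unchanged or reduced.
No new person acquires control, so the clause is not triggered.

No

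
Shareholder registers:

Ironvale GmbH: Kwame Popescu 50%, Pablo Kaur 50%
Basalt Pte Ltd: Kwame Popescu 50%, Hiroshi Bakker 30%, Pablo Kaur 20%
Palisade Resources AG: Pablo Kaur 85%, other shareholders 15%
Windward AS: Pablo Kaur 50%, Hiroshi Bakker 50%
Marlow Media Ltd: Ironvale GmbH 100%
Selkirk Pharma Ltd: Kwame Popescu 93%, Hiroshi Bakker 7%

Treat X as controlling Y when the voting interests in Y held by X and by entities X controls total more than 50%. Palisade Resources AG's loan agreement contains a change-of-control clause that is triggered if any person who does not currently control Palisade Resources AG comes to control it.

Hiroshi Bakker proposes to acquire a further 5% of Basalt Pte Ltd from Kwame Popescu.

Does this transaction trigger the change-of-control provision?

The purchase adds only to Hiroshi's holdings (Kwame's stake shrinks), so Hiroshi is the only person who could newly come to control Palisade.
Hiroshi's largest direct stake is 50% in Windward, which does not meet the threshold, so Hiroshi controls no company.
Neither Hiroshi nor any entity Hiroshi controls holds any voting interest in Palisade.
So before the transaction, Hiroshi does not control Palisade.
After the purchase, Hiroshi's direct stake in Basalt rises to 30% + 5% = 35%, and Kwame's stake falls to 45%.
Hiroshi's side now holds 35% of Basalt, not > 50%, so Hiroshi still does not control Basalt.
After the transaction, neither Hiroshi nor any entity Hiroshi controls holds a voting interest in Palisade, so Hiroshi still does not control it.
No new person acquires control, so the clause is not triggered.

No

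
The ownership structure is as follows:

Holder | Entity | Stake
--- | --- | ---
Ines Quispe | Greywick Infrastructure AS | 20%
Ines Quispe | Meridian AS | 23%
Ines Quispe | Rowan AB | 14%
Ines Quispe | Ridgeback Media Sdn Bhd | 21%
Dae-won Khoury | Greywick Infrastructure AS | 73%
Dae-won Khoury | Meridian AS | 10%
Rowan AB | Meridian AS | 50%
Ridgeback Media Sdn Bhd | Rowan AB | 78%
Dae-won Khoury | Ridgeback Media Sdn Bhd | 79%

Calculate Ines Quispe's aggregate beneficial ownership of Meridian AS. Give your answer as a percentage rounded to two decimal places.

Ines reaches Meridian along 3 paths.
Direct stake: 23% = 23%.
Via Ridgeback → Rowan: 21% × 78% × 50% = 8.19%.
Via Rowan: 14% × 50% = 7%.
Total: 23% + 8.19% + 7% = 38.19%.

38.19%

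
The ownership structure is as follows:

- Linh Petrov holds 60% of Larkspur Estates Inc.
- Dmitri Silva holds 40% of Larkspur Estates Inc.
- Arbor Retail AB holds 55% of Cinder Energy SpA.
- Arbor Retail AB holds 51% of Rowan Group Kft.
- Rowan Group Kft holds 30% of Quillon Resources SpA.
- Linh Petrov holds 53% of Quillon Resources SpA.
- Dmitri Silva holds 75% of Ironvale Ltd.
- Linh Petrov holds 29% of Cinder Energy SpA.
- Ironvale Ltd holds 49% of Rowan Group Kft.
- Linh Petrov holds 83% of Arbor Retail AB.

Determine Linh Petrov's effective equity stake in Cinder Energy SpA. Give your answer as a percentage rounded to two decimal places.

Linh reaches Cinder along 2 paths.
Via Arbor: 83% × 55% = 45.65%.
Direct stake: 29% = 29%.
Total: 45.65% + 29% = 74.65%.

74.65%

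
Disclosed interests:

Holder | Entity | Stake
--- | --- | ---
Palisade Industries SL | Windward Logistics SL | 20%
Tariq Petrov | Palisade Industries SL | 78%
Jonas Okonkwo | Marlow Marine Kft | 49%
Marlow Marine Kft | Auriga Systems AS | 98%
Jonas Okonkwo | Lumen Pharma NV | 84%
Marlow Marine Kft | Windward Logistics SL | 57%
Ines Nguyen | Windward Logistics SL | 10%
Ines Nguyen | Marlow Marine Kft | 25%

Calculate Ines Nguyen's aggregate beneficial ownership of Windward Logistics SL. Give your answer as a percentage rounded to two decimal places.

Ines reaches Windward along 2 paths.
Direct stake: 10% = 10%.
Via Marlow: 25% × 57% = 14.25%.
Total: 10% + 14.25% = 24.25%.

24.25%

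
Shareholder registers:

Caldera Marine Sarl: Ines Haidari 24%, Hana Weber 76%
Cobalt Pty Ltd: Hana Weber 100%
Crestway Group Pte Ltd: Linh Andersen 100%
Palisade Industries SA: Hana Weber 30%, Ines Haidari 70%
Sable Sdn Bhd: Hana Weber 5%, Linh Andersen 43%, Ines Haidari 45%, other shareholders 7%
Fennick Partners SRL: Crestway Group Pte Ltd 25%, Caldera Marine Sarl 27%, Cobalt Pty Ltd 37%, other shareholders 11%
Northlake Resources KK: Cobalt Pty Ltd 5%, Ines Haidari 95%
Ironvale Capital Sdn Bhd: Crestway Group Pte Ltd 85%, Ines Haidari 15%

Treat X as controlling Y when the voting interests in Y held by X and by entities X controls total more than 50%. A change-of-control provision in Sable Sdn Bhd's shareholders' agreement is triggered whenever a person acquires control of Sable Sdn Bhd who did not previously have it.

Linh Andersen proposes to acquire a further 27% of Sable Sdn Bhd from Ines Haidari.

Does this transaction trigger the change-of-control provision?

The purchase adds only to Linh's holdings (Ines's stake shrinks), so Linh is the only person who could newly come to control Sable.
Linh holds 100% of Crestway, so Linh controls Crestway.
Crestway holds 85% of Ironvale, so Linh controls Ironvale.
In Sable, Linh's side holds only 43%, not > 50%.
So before the transaction, Linh does not control Sable.
After the purchase, Linh's direct stake in Sable rises to 43% + 27% = 70%, and Ines's stake falls to 18%.
Linh holds 70% of Sable, so Linh controls Sable.
Linh did not control Sable before and does after, so the clause is triggered.

Yes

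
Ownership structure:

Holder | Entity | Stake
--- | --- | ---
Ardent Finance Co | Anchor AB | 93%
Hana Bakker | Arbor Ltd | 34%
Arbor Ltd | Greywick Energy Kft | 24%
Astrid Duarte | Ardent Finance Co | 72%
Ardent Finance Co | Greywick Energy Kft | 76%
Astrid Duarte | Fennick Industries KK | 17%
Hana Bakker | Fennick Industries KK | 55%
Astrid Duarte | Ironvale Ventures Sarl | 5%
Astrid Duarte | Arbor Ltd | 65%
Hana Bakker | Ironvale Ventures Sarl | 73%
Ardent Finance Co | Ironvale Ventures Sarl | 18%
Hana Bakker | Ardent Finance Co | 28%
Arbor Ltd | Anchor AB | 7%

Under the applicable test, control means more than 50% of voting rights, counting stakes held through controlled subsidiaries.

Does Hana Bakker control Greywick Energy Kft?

Hana holds 55% of Fennick, so Hana controls Fennick.
Hana holds 73% of Ironvale, so Hana controls Ironvale.
Neither Hana nor any entity Hana controls holds any voting interest in Greywick.
So Hana does not control Greywick.

No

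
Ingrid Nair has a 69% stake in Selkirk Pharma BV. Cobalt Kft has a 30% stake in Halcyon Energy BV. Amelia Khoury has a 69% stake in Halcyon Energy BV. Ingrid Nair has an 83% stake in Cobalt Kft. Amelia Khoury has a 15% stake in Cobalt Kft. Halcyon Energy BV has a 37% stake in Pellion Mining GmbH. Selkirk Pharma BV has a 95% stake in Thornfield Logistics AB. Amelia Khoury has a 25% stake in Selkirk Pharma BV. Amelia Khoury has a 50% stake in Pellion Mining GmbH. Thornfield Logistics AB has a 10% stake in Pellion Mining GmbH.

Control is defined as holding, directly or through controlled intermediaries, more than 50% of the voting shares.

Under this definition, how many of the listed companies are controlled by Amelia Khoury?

Amelia holds 69% of Halcyon, so Amelia controls Halcyon.
Amelia and Halcyon together hold 50% + 37% = 87% of Pellion, so Amelia controls Pellion.
No other company's threshold is met.
Amelia controls 2 companies.

2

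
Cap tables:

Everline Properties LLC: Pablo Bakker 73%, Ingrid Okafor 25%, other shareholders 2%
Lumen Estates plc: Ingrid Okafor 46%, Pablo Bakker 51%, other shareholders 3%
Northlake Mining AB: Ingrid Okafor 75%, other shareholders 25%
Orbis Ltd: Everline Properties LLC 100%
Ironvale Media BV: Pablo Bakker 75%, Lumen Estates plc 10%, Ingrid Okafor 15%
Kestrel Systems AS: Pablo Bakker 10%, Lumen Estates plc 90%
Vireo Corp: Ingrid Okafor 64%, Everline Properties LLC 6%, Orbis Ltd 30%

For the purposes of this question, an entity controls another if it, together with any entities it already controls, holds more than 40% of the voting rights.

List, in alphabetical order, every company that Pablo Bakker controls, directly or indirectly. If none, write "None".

Everline Properties LLC, Ironvale Media BV, Kestrel Systems AS, Lumen Estates plc, Orbis Ltd

Pablo holds 73% of Everline, so Pablo controls Everline.
Pablo holds 51% of Lumen, so Pablo controls Lumen.
Everline holds 100% of Orbis, so Pablo controls Orbis.
Pablo and Lumen together hold 75% + 10% = 85% of Ironvale, so Pablo controls Ironvale.
Pablo and Lumen together hold 10% + 90% = 100% of Kestrel, so Pablo controls Kestrel.
No other company's threshold is met.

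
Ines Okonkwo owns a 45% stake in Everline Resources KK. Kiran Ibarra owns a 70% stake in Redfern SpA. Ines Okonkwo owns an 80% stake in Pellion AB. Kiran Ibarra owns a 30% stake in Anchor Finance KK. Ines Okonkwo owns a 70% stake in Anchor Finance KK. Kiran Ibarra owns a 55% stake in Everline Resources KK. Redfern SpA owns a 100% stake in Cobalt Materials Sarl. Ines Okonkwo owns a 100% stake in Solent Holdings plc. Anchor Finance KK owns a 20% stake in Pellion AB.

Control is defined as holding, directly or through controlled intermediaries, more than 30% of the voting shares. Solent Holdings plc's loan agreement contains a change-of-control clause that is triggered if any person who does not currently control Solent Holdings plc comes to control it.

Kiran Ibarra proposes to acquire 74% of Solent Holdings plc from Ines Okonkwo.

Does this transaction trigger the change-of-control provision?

The purchase adds only to Kiran's holdings (Ines's stake shrinks), so Kiran is the only person who could newly come to control Solent.
Kiran holds 55% of Everline, so Kiran controls Everline.
Kiran holds 70% of Redfern, so Kiran controls Redfern.
Redfern holds 100% of Cobalt, so Kiran controls Cobalt.
Neither Kiran nor any entity Kiran controls holds any voting interest in Solent.
So before the transaction, Kiran does not control Solent.
After the purchase, Kiran holds 74% of Solent directly, and Ines's stake falls to 26%.
Kiran holds 74% of Solent, so Kiran controls Solent.
Kiran did not control Solent before and does after, so the clause is triggered.

Yes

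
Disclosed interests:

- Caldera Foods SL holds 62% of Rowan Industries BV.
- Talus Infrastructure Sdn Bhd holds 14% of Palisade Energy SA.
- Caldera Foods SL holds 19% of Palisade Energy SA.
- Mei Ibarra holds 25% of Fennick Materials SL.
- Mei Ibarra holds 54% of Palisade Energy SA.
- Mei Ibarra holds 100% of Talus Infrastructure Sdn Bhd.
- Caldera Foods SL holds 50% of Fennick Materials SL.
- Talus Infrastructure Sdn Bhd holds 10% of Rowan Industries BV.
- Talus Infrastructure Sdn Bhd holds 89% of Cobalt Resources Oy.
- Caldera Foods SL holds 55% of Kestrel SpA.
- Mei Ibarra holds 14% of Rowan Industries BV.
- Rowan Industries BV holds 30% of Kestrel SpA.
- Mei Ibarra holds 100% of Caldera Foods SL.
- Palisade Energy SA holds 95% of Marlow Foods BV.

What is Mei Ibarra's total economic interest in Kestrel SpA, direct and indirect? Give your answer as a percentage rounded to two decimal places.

Mei reaches Kestrel along 4 paths.
Via Caldera: 100% × 55% = 55%.
Via Talus → Rowan: 100% × 10% × 30% = 3%.
Via Rowan: 14% × 30% = 4.2%.
Via Caldera → Rowan: 100% × 62% × 30% = 18.6%.
Total: 55% + 3% + 4.2% + 18.6% = 80.8%.
Rounded: 80.80%.

80.80%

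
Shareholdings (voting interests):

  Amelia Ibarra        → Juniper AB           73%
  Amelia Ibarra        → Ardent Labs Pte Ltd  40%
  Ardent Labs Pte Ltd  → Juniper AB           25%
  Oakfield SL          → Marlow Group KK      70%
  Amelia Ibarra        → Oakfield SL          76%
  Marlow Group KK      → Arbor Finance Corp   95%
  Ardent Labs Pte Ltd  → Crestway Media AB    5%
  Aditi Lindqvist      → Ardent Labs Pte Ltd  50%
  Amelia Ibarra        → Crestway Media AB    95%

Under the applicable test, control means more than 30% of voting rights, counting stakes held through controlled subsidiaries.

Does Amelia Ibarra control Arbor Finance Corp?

Yes

Amelia holds 76% of Oakfield, so Amelia controls Oakfield.
Oakfield holds 70% of Marlow, so Amelia controls Marlow.
Marlow holds 95% of Arbor, so Amelia controls Arbor.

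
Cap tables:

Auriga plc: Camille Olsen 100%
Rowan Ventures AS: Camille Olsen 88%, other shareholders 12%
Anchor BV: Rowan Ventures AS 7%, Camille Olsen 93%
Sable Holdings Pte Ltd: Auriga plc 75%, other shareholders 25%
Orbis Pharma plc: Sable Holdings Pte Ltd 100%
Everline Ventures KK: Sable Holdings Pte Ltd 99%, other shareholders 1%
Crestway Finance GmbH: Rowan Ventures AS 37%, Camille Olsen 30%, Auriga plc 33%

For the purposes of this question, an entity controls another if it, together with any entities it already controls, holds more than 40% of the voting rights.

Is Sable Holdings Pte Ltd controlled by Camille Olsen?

Yes

Camille holds 100% of Auriga, so Camille controls Auriga.
Auriga holds 75% of Sable, so Camille controls Sable.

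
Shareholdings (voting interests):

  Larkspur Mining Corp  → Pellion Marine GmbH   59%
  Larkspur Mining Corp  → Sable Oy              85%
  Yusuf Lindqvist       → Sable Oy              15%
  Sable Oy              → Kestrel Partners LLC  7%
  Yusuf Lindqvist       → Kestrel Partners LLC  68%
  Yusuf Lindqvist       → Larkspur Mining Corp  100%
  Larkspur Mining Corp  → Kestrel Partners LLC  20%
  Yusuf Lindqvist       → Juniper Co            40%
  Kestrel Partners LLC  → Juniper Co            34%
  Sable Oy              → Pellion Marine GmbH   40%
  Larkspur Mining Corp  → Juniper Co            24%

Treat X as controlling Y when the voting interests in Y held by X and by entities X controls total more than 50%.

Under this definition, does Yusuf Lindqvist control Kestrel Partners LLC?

Yusuf holds 100% of Larkspur, so Yusuf controls Larkspur.
Larkspur and Yusuf together hold 85% + 15% = 100% of Sable, so Yusuf controls Sable.
Sable and Larkspur and Yusuf together hold 7% + 20% + 68% = 95% of Kestrel, so Yusuf controls Kestrel.

Yes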